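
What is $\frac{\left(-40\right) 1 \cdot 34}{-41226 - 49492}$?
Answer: $\frac{680}{45359} \approx 0.014992$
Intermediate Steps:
$\frac{\left(-40\right) 1 \cdot 34}{-41226 - 49492} = \frac{\left(-40\right) 34}{-90718} = \left(-1360\right) \left(- \frac{1}{90718}\right) = \frac{680}{45359}$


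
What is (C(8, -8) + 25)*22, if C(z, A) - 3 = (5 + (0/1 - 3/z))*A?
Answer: -198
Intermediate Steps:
C(z, A) = 3 + A*(5 - 3/z) (C(z, A) = 3 + (5 + (0/1 - 3/z))*A = 3 + (5 + (0*1 - 3/z))*A = 3 + (5 + (0 - 3/z))*A = 3 + (5 - 3/z)*A = 3 + A*(5 - 3/z))
(C(8, -8) + 25)*22 = ((3 + 5*(-8) - 3*(-8)/8) + 25)*22 = ((3 - 40 - 3*(-8)*1/8) + 25)*22 = ((3 - 40 + 3) + 25)*22 = (-34 + 25)*22 = -9*22 = -198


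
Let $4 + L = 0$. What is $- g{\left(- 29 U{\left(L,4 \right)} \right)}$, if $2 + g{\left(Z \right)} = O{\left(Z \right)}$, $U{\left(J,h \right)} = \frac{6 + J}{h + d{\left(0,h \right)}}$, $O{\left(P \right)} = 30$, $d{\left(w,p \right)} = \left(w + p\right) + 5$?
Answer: $-28$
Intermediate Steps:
$d{\left(w,p \right)} = 5 + p + w$ ($d{\left(w,p \right)} = \left(p + w\right) + 5 = 5 + p + w$)
$L = -4$ ($L = -4 + 0 = -4$)
$U{\left(J,h \right)} = \frac{6 + J}{5 + 2 h}$ ($U{\left(J,h \right)} = \frac{6 + J}{h + \left(5 + h + 0\right)} = \frac{6 + J}{h + \left(5 + h\right)} = \frac{6 + J}{5 + 2 h}$)
$g{\left(Z \right)} = 28$ ($g{\left(Z \right)} = -2 + 30 = 28$)
$- g{\left(- 29 U{\left(L,4 \right)} \right)} = \left(-1\right) 28 = -28$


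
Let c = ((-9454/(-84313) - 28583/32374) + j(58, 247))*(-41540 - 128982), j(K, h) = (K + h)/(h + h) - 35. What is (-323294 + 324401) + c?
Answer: 2021088498474403895/337099309157 ≈ 5.9955e+6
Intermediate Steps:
j(K, h) = -35 + (K + h)/(2*h) (j(K, h) = (K + h)/((2*h)) - 35 = (K + h)*(1/(2*h)) - 35 = (K + h)/(2*h) - 35 = -35 + (K + h)/(2*h))
c = 2020715329539167096/337099309157 (c = ((-9454/(-84313) - 28583/32374) + (½)*(58 - 69*247)/247)*(-41540 - 128982) = ((-9454*(-1/84313) - 28583*1/32374) + (½)*(1/247)*(58 - 17043))*(-170522) = ((9454/84313 - 28583/32374) + (½)*(1/247)*(-16985))*(-170522) = (-2103854683/2729549062 - 16985/494)*(-170522) = -11850173757868/337099309157*(-170522) = 2020715329539167096/337099309157 ≈ 5.9944e+6)
(-323294 + 324401) + c = (-323294 + 324401) + 2020715329539167096/337099309157 = 1107 + 2020715329539167096/337099309157 = 2021088498474403895/337099309157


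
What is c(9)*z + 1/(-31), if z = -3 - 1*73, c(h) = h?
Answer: -21205/31 ≈ -684.03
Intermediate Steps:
z = -76 (z = -3 - 73 = -76)
c(9)*z + 1/(-31) = 9*(-76) + 1/(-31) = -684 - 1/31 = -21205/31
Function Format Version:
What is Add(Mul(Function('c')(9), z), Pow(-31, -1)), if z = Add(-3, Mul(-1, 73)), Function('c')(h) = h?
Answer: Rational(-21205, 31) ≈ -684.03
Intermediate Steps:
z = -76 (z = Add(-3, -73) = -76)
Add(Mul(Function('c')(9), z), Pow(-31, -1)) = Add(Mul(9, -76), Pow(-31, -1)) = Add(-684, Rational(-1, 31)) = Rational(-21205, 31)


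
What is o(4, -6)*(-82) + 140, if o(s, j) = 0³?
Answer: 140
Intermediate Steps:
o(s, j) = 0
o(4, -6)*(-82) + 140 = 0*(-82) + 140 = 0 + 140 = 140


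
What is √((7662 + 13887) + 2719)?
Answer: 2*√6067 ≈ 155.78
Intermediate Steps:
√((7662 + 13887) + 2719) = √(21549 + 2719) = √24268 = 2*√6067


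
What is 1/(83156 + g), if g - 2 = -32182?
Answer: 1/50976 ≈ 1.9617e-5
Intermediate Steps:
g = -32180 (g = 2 - 32182 = -32180)
1/(83156 + g) = 1/(83156 - 32180) = 1/50976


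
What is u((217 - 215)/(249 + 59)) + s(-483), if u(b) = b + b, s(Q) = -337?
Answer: -25948/77 ≈ -336.99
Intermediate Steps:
u(b) = 2*b
u((217 - 215)/(249 + 59)) + s(-483) = 2*((217 - 215)/(249 + 59)) - 337 = 2*(2/308) - 337 = 2*(2*(1/308)) - 337 = 2*(1/154) - 337 = 1/77 - 337 = -25948/77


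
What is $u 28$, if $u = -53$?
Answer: $-1484$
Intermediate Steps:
$u 28 = \left(-53\right) 28 = -1484$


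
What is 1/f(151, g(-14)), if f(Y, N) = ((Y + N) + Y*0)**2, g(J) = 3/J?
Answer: 196/4456321 ≈ 4.3982e-5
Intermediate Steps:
f(Y, N) = (N + Y)**2 (f(Y, N) = ((N + Y) + 0)**2 = (N + Y)**2)
1/f(151, g(-14)) = 1/((3/(-14) + 151)**2) = 1/((3*(-1/14) + 151)**2) = 1/((-3/14 + 151)**2) = 1/((2111/14)**2) = 1/(4456321/196) = 196/4456321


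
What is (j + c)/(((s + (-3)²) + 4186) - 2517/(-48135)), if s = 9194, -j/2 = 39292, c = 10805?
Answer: -1087514055/214827344 ≈ -5.0623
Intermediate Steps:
j = -78584 (j = -2*39292 = -78584)
(j + c)/(((s + (-3)²) + 4186) - 2517/(-48135)) = (-78584 + 10805)/(((9194 + (-3)²) + 4186) - 2517/(-48135)) = -67779/(((9194 + 9) + 4186) - 2517*(-1/48135)) = -67779/((9203 + 4186) + 839/16045) = -67779/(13389 + 839/16045) = -67779/214827344/16045 = -67779*16045/214827344 = -1087514055/214827344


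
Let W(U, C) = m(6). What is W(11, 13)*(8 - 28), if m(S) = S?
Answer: -120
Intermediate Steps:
W(U, C) = 6
W(11, 13)*(8 - 28) = 6*(8 - 28) = 6*(-20) = -120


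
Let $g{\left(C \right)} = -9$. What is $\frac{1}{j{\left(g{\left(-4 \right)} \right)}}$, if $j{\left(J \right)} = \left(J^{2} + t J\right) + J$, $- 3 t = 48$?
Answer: $\frac{1}{216} \approx 0.0046296$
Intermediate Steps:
$t = -16$ ($t = \left(- \frac{1}{3}\right) 48 = -16$)
$j{\left(J \right)} = J^{2} - 15 J$ ($j{\left(J \right)} = \left(J^{2} - 16 J\right) + J = J^{2} - 15 J$)
$\frac{1}{j{\left(g{\left(-4 \right)} \right)}} = \frac{1}{\left(-9\right) \left(-15 - 9\right)} = \frac{1}{\left(-9\right) \left(-24\right)} = \frac{1}{216}$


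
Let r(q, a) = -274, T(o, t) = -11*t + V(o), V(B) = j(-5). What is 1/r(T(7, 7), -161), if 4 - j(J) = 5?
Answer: -1/274 ≈ -0.0036496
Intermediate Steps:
j(J) = -1 (j(J) = 4 - 1*5 = 4 - 5 = -1)
V(B) = -1
T(o, t) = -1 - 11*t (T(o, t) = -11*t - 1 = -1 - 11*t)
1/r(T(7, 7), -161) = 1/(-274) = -1/274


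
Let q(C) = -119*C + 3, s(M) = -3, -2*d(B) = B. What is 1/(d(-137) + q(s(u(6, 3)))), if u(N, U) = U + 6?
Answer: 2/857 ≈ 0.0023337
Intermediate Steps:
u(N, U) = 6 + U
d(B) = -B/2
q(C) = 3 - 119*C
1/(d(-137) + q(s(u(6, 3)))) = 1/(-½*(-137) + (3 - 119*(-3))) = 1/(137/2 + (3 + 357)) = 1/(137/2 + 360) = 1/(857/2) = 2/857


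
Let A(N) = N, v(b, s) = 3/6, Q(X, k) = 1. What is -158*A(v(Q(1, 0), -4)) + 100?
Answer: 21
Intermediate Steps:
v(b, s) = ½ (v(b, s) = 3*(⅙) = ½)
-158*A(v(Q(1, 0), -4)) + 100 = -158*½ + 100 = -79 + 100 = 21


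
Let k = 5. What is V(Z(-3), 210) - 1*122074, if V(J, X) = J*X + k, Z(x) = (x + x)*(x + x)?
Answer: -114509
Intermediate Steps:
Z(x) = 4*x² (Z(x) = (2*x)*(2*x) = 4*x²)
V(J, X) = 5 + J*X (V(J, X) = J*X + 5 = 5 + J*X)
V(Z(-3), 210) - 1*122074 = (5 + (4*(-3)²)*210) - 1*122074 = (5 + (4*9)*210) - 122074 = (5 + 36*210) - 122074 = (5 + 7560) - 122074 = 7565 - 122074 = -114509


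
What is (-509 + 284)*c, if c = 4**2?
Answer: -3600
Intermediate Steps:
c = 16
(-509 + 284)*c = (-509 + 284)*16 = -225*16 = -3600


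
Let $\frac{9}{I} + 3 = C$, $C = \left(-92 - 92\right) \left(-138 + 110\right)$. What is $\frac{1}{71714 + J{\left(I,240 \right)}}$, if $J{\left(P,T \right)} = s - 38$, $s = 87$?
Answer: $\frac{1}{71763} \approx 1.3935 \cdot 10^{-5}$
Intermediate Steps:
$C = 5152$ ($C = \left(-184\right) \left(-28\right) = 5152$)
$I = \frac{9}{5149}$ ($I = \frac{9}{-3 + 5152} = \frac{9}{5149} \approx 0.0017479$)
$J{\left(P,T \right)} = 49$ ($J{\left(P,T \right)} = 87 - 38 = 49$)
$\frac{1}{71714 + J{\left(I,240 \right)}} = \frac{1}{71714 + 49} = \frac{1}{71763}$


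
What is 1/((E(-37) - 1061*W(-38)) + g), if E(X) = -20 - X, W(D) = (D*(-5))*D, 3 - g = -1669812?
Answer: 1/9330252 ≈ 1.0718e-7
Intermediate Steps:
g = 1669815 (g = 3 - 1*(-1669812) = 3 + 1669812 = 1669815)
W(D) = -5*D**2 (W(D) = (-5*D)*D = -5*D**2)
1/((E(-37) - 1061*W(-38)) + g) = 1/(((-20 - 1*(-37)) - (-5305)*(-38)**2) + 1669815) = 1/(((-20 + 37) - (-5305)*1444) + 1669815) = 1/((17 - 1061*(-7220)) + 1669815) = 1/((17 + 7660420) + 1669815) = 1/(7660437 + 1669815) = 1/9330252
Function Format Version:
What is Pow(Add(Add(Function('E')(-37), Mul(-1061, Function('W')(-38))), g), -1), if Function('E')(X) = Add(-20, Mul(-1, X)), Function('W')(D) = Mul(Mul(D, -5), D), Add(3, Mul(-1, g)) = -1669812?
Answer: Rational(1, 9330252) ≈ 1.0718e-7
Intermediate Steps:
g = 1669815 (g = Add(3, Mul(-1, -1669812)) = Add(3, 1669812) = 1669815)
Function('W')(D) = Mul(-5, Pow(D, 2)) (Function('W')(D) = Mul(Mul(-5, D), D) = Mul(-5, Pow(D, 2)))
Pow(Add(Add(Function('E')(-37), Mul(-1061, Function('W')(-38))), g), -1) = Pow(Add(Add(Add(-20, Mul(-1, -37)), Mul(-1061, Mul(-5, Pow(-38, 2)))), 1669815), -1) = Pow(Add(Add(Add(-20, 37), Mul(-1061, Mul(-5, 1444))), 1669815), -1) = Pow(Add(Add(17, Mul(-1061, -7220)), 1669815), -1) = Pow(Add(Add(17, 7660420), 1669815), -1) = Pow(Add(7660437, 1669815), -1) = Pow(9330252, -1) = Rational(1, 9330252)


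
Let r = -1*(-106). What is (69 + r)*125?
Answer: 21875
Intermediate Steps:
r = 106
(69 + r)*125 = (69 + 106)*125 = 175*125 = 21875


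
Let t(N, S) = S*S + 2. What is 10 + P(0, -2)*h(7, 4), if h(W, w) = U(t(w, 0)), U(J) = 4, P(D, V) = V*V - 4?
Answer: 10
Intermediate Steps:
t(N, S) = 2 + S**2 (t(N, S) = S**2 + 2 = 2 + S**2)
P(D, V) = -4 + V**2 (P(D, V) = V**2 - 4 = -4 + V**2)
h(W, w) = 4
10 + P(0, -2)*h(7, 4) = 10 + (-4 + (-2)**2)*4 = 10 + (-4 + 4)*4 = 10 + 0*4 = 10 + 0 = 10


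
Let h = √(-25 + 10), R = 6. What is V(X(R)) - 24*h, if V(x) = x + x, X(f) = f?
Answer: 12 - 24*I*√15 ≈ 12.0 - 92.952*I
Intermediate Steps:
h = I*√15 (h = √(-15) = I*√15 ≈ 3.873*I)
V(x) = 2*x
V(X(R)) - 24*h = 2*6 - 24*I*√15 = 12 - 24*I*√15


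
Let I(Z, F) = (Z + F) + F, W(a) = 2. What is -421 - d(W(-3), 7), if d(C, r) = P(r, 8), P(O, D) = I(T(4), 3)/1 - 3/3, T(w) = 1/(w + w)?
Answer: -3409/8 ≈ -426.13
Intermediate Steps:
T(w) = 1/(2*w)
I(Z, F) = Z + 2*F (I(Z, F) = (F + Z) + F = Z + 2*F)
P(O, D) = 41/8 (P(O, D) = ((1/2)/4 + 2*3)/1 - 3/3 = ((1/2)*(1/4) + 6)*1 - 3*1/3 = (1/8 + 6)*1 - 1 = (49/8)*1 - 1 = 49/8 - 1 = 41/8)
d(C, r) = 41/8
-421 - d(W(-3), 7) = -421 - 1*41/8 = -421 - 41/8 = -3409/8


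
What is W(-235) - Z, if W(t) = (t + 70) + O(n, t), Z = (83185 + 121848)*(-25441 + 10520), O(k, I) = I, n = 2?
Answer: 3059296993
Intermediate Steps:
Z = -3059297393 (Z = 205033*(-14921) = -3059297393)
W(t) = 70 + 2*t (W(t) = (t + 70) + t = (70 + t) + t = 70 + 2*t)
W(-235) - Z = (70 + 2*(-235)) - 1*(-3059297393) = (70 - 470) + 3059297393 = -400 + 3059297393 = 3059296993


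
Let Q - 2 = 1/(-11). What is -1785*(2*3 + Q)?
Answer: -155295/11 ≈ -14118.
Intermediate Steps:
Q = 21/11 (Q = 2 + 1/(-11) = 2 - 1/11 = 21/11 ≈ 1.9091)
-1785*(2*3 + Q) = -1785*(2*3 + 21/11) = -1785*(6 + 21/11) = -1785*87/11 = -155295/11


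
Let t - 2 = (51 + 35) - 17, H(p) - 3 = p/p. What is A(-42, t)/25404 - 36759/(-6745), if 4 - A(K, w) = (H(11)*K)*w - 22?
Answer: 507227683/85674990 ≈ 5.9204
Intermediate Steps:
H(p) = 4 (H(p) = 3 + p/p = 3 + 1 = 4)
t = 71 (t = 2 + ((51 + 35) - 17) = 2 + (86 - 17) = 2 + 69 = 71)
A(K, w) = 26 - 4*K*w (A(K, w) = 4 - ((4*K)*w - 22) = 4 - (4*K*w - 22) = 4 - (-22 + 4*K*w) = 4 + (22 - 4*K*w) = 26 - 4*K*w)
A(-42, t)/25404 - 36759/(-6745) = (26 - 4*(-42)*71)/25404 - 36759/(-6745) = (26 + 11928)*(1/25404) - 36759*(-1/6745) = 11954*(1/25404) + 36759/6745 = 5977/12702 + 36759/6745 = 507227683/85674990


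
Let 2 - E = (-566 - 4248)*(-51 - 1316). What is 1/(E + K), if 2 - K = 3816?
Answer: -1/6584550 ≈ -1.5187e-7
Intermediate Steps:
K = -3814 (K = 2 - 1*3816 = 2 - 3816 = -3814)
E = -6580736 (E = 2 - (-566 - 4248)*(-51 - 1316) = 2 - (-4814)*(-1367) = 2 - 1*6580738 = 2 - 6580738 = -6580736)
1/(E + K) = 1/(-6580736 - 3814) = 1/(-6584550) = -1/6584550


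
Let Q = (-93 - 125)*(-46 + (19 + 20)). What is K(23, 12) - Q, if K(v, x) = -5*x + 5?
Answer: -1581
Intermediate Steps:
K(v, x) = 5 - 5*x
Q = 1526 (Q = -218*(-46 + 39) = -218*(-7) = 1526)
K(23, 12) - Q = (5 - 5*12) - 1*1526 = (5 - 60) - 1526 = -55 - 1526 = -1581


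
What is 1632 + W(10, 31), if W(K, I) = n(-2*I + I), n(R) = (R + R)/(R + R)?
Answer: 1633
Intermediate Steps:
n(R) = 1 (n(R) = (2*R)/((2*R)) = (2*R)*(1/(2*R)) = 1)
W(K, I) = 1
1632 + W(10, 31) = 1632 + 1 = 1633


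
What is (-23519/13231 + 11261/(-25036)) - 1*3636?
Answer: -1205167600951/331251316 ≈ -3638.2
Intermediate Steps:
(-23519/13231 + 11261/(-25036)) - 1*3636 = (-23519*1/13231 + 11261*(-1/25036)) - 3636 = (-23519/13231 - 11261/25036) - 3636 = -737815975/331251316 - 3636 = -1205167600951/331251316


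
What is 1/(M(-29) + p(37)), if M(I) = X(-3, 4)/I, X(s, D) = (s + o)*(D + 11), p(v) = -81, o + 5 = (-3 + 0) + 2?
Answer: -29/2214 ≈ -0.013098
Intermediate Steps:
o = -6 (o = -5 + ((-3 + 0) + 2) = -5 + (-3 + 2) = -5 - 1 = -6)
X(s, D) = (-6 + s)*(11 + D) (X(s, D) = (s - 6)*(D + 11) = (-6 + s)*(11 + D))
M(I) = -135/I (M(I) = (-66 - 6*4 + 11*(-3) + 4*(-3))/I = (-66 - 24 - 33 - 12)/I = -135/I)
1/(M(-29) + p(37)) = 1/(-135/(-29) - 81) = 1/(-135*(-1/29) - 81) = 1/(135/29 - 81) = 1/(-2214/29) = -29/2214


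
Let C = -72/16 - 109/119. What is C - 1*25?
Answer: -7239/238 ≈ -30.416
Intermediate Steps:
C = -1289/238 (C = -72*1/16 - 109*1/119 = -9/2 - 109/119 = -1289/238 ≈ -5.4160)
C - 1*25 = -1289/238 - 1*25 = -1289/238 - 25 = -7239/238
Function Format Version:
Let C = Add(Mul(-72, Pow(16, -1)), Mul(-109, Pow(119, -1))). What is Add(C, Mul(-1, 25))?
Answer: Rational(-7239, 238) ≈ -30.416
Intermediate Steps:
C = Rational(-1289, 238) (C = Add(Mul(-72, Rational(1, 16)), Mul(-109, Rational(1, 119))) = Add(Rational(-9, 2), Rational(-109, 119)) = Rational(-1289, 238) ≈ -5.4160)
Add(C, Mul(-1, 25)) = Add(Rational(-1289, 238), Mul(-1, 25)) = Add(Rational(-1289, 238), -25) = Rational(-7239, 238)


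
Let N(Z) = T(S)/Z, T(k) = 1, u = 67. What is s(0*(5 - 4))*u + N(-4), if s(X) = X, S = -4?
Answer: -¼ ≈ -0.25000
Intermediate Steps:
N(Z) = 1/Z
s(0*(5 - 4))*u + N(-4) = (0*(5 - 4))*67 + 1/(-4) = (0*1)*67 - ¼ = 0*67 - ¼ = 0 - ¼ = -¼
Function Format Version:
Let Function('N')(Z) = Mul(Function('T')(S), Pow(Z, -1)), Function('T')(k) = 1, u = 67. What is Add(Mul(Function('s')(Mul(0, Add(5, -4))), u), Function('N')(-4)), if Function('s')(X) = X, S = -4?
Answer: Rational(-1, 4) ≈ -0.25000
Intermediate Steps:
Function('N')(Z) = Pow(Z, -1) (Function('N')(Z) = Mul(1, Pow(Z, -1)) = Pow(Z, -1))
Add(Mul(Function('s')(Mul(0, Add(5, -4))), u), Function('N')(-4)) = Add(Mul(Mul(0, Add(5, -4)), 67), Pow(-4, -1)) = Add(Mul(Mul(0, 1), 67), Rational(-1, 4)) = Add(Mul(0, 67), Rational(-1, 4)) = Add(0, Rational(-1, 4)) = Rational(-1, 4)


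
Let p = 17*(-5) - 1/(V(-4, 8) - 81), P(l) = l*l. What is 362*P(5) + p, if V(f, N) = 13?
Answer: 609621/68 ≈ 8965.0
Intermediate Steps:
P(l) = l²
p = -5779/68 (p = 17*(-5) - 1/(13 - 81) = -85 - 1/(-68) = -85 - 1*(-1/68) = -85 + 1/68 = -5779/68 ≈ -84.985)
362*P(5) + p = 362*5² - 5779/68 = 362*25 - 5779/68 = 9050 - 5779/68 = 609621/68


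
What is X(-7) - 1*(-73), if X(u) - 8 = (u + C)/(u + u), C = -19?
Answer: 580/7 ≈ 82.857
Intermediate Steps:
X(u) = 8 + (-19 + u)/(2*u) (X(u) = 8 + (u - 19)/(u + u) = 8 + (-19 + u)/((2*u)) = 8 + (-19 + u)*(1/(2*u)) = 8 + (-19 + u)/(2*u))
X(-7) - 1*(-73) = (½)*(-19 + 17*(-7))/(-7) - 1*(-73) = (½)*(-⅐)*(-19 - 119) + 73 = (½)*(-⅐)*(-138) + 73 = 69/7 + 73 = 580/7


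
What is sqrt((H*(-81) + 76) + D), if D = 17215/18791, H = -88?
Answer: sqrt(2544067996989)/18791 ≈ 84.882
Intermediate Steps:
D = 17215/18791 (D = 17215*(1/18791) = 17215/18791 ≈ 0.91613)
sqrt((H*(-81) + 76) + D) = sqrt((-88*(-81) + 76) + 17215/18791) = sqrt((7128 + 76) + 17215/18791) = sqrt(7204 + 17215/18791) = sqrt(135387579/18791) = sqrt(2544067996989)/18791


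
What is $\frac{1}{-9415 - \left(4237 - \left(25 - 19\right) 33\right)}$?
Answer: $- \frac{1}{13454} \approx -7.4327 \cdot 10^{-5}$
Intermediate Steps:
$\frac{1}{-9415 - \left(4237 - \left(25 - 19\right) 33\right)} = \frac{1}{-9415 + \left(6 \cdot 33 - 4237\right)} = \frac{1}{-9415 + \left(198 - 4237\right)} = \frac{1}{-9415 - 4039} = \frac{1}{-13454} = - \frac{1}{13454}$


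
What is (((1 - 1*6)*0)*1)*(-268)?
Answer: 0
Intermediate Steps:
(((1 - 1*6)*0)*1)*(-268) = (((1 - 6)*0)*1)*(-268) = (-5*0*1)*(-268) = (0*1)*(-268) = 0*(-268) = 0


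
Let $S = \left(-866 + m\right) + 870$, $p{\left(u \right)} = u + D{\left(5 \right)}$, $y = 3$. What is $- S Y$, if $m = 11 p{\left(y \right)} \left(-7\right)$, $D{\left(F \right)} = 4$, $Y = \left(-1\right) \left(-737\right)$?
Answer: $394295$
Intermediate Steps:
$Y = 737$
$p{\left(u \right)} = 4 + u$ ($p{\left(u \right)} = u + 4 = 4 + u$)
$m = -539$ ($m = 11 \left(4 + 3\right) \left(-7\right) = 11 \cdot 7 \left(-7\right) = 77 \left(-7\right) = -539$)
$S = -535$ ($S = \left(-866 - 539\right) + 870 = -1405 + 870 = -535$)
$- S Y = - \left(-535\right) 737 = \left(-1\right) \left(-394295\right) = 394295$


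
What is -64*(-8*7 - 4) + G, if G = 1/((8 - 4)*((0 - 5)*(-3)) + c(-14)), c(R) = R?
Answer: 176641/46 ≈ 3840.0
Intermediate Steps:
G = 1/46 (G = 1/((8 - 4)*((0 - 5)*(-3)) - 14) = 1/(4*(-5*(-3)) - 14) = 1/(4*15 - 14) = 1/(60 - 14) = 1/46 ≈ 0.021739)
-64*(-8*7 - 4) + G = -64*(-8*7 - 4) + 1/46 = -64*(-56 - 4) + 1/46 = -64*(-60) + 1/46 = 3840 + 1/46 = 176641/46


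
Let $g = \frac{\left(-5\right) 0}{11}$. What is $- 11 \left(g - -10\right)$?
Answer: $-110$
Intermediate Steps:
$g = 0$ ($g = 0 \cdot \frac{1}{11} = 0$)
$- 11 \left(g - -10\right) = - 11 \left(0 - -10\right) = - 11 \left(0 + 10\right) = \left(-11\right) 10 = -110$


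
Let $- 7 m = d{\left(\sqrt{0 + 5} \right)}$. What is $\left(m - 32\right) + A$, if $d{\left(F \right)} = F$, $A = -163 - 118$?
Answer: $-313 - \frac{\sqrt{5}}{7} \approx -313.32$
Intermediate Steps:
$A = -281$ ($A = -163 - 118 = -281$)
$m = - \frac{\sqrt{5}}{7}$ ($m = - \frac{\sqrt{0 + 5}}{7} = - \frac{\sqrt{5}}{7} \approx -0.31944$)
$\left(m - 32\right) + A = \left(- \frac{\sqrt{5}}{7} - 32\right) - 281 = \left(-32 - \frac{\sqrt{5}}{7}\right) - 281 = -313 - \frac{\sqrt{5}}{7}$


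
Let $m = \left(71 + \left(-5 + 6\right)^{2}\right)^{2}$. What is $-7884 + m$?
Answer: $-2700$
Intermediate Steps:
$m = 5184$ ($m = \left(71 + 1^{2}\right)^{2} = \left(71 + 1\right)^{2} = 72^{2} = 5184$)
$-7884 + m = -7884 + 5184 = -2700$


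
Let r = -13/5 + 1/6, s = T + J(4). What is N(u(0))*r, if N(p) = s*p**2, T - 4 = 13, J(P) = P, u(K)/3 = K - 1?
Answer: -4599/10 ≈ -459.90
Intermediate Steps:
u(K) = -3 + 3*K (u(K) = 3*(K - 1) = 3*(-1 + K) = -3 + 3*K)
T = 17 (T = 4 + 13 = 17)
s = 21 (s = 17 + 4 = 21)
r = -73/30 (r = -13*1/5 + 1*(1/6) = -13/5 + 1/6 = -73/30 ≈ -2.4333)
N(p) = 21*p**2
N(u(0))*r = (21*(-3 + 3*0)**2)*(-73/30) = (21*(-3 + 0)**2)*(-73/30) = (21*(-3)**2)*(-73/30) = (21*9)*(-73/30) = 189*(-73/30) = -4599/10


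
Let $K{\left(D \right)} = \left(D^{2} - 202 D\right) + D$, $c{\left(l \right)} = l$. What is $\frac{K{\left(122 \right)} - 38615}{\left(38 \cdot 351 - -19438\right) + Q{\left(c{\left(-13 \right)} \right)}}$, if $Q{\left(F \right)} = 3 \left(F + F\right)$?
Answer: $- \frac{48253}{32698} \approx -1.4757$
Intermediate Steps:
$K{\left(D \right)} = D^{2} - 201 D$
$Q{\left(F \right)} = 6 F$ ($Q{\left(F \right)} = 3 \cdot 2 F = 6 F$)
$\frac{K{\left(122 \right)} - 38615}{\left(38 \cdot 351 - -19438\right) + Q{\left(c{\left(-13 \right)} \right)}} = \frac{122 \left(-201 + 122\right) - 38615}{\left(38 \cdot 351 - -19438\right) + 6 \left(-13\right)} = \frac{122 \left(-79\right) - 38615}{\left(13338 + 19438\right) - 78} = \frac{-9638 - 38615}{32776 - 78} = - \frac{48253}{32698}$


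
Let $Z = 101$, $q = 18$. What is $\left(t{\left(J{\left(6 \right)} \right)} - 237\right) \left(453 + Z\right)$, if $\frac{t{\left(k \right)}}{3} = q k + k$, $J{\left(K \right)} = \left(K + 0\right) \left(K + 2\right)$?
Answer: $1384446$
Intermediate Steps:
$J{\left(K \right)} = K \left(2 + K\right)$
$t{\left(k \right)} = 57 k$ ($t{\left(k \right)} = 3 \left(18 k + k\right) = 3 \cdot 19 k = 57 k$)
$\left(t{\left(J{\left(6 \right)} \right)} - 237\right) \left(453 + Z\right) = \left(57 \cdot 6 \left(2 + 6\right) - 237\right) \left(453 + 101\right) = \left(57 \cdot 6 \cdot 8 - 237\right) 554 = \left(57 \cdot 48 - 237\right) 554 = \left(2736 - 237\right) 554 = 2499 \cdot 554 = 1384446$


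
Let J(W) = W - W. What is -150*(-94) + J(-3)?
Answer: 14100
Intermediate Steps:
J(W) = 0
-150*(-94) + J(-3) = -150*(-94) + 0 = 14100 + 0 = 14100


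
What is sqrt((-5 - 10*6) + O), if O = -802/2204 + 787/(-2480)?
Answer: 3*I*sqrt(851697348465)/341620 ≈ 8.1044*I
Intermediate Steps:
O = -930877/1366480 (O = -802*1/2204 + 787*(-1/2480) = -401/1102 - 787/2480 = -930877/1366480 ≈ -0.68122)
sqrt((-5 - 10*6) + O) = sqrt((-5 - 10*6) - 930877/1366480) = sqrt((-5 - 60) - 930877/1366480) = sqrt(-65 - 930877/1366480) = sqrt(-89752077/1366480) = 3*I*sqrt(851697348465)/341620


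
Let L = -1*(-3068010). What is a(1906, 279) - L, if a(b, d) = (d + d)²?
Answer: -2756646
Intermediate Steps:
a(b, d) = 4*d² (a(b, d) = (2*d)² = 4*d²)
L = 3068010
a(1906, 279) - L = 4*279² - 1*3068010 = 4*77841 - 3068010 = 311364 - 3068010 = -2756646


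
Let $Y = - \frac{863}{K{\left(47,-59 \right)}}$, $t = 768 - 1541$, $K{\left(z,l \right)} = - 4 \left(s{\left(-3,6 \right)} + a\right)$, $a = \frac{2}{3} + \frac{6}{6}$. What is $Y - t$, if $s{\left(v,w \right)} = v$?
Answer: $\frac{9779}{16} \approx 611.19$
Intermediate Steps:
$a = \frac{5}{3}$ ($a = 2 \cdot \frac{1}{3} + 6 \cdot \frac{1}{6} = \frac{2}{3} + 1 = \frac{5}{3} \approx 1.6667$)
$K{\left(z,l \right)} = \frac{16}{3}$ ($K{\left(z,l \right)} = - 4 \left(-3 + \frac{5}{3}\right) = \left(-4\right) \left(- \frac{4}{3}\right) = \frac{16}{3}$)
$t = -773$
$Y = - \frac{2589}{16}$ ($Y = - \frac{863}{\frac{16}{3}} = \left(-863\right) \frac{3}{16} = - \frac{2589}{16} \approx -161.81$)
$Y - t = - \frac{2589}{16} - -773 = - \frac{2589}{16} + 773 = \frac{9779}{16}$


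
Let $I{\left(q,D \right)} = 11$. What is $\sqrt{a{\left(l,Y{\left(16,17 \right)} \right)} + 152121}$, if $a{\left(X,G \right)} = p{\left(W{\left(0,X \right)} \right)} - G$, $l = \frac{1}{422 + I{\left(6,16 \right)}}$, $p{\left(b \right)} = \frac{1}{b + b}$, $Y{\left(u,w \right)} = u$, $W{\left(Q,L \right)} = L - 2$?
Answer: $\frac{9 \sqrt{5620176610}}{1730} \approx 390.01$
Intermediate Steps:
$W{\left(Q,L \right)} = -2 + L$ ($W{\left(Q,L \right)} = L - 2 = -2 + L$)
$p{\left(b \right)} = \frac{1}{2 b}$
$l = \frac{1}{433}$ ($l = \frac{1}{422 + 11} = \frac{1}{433} \approx 0.0023095$)
$a{\left(X,G \right)} = \frac{1}{2 \left(-2 + X\right)} - G$
$\sqrt{a{\left(l,Y{\left(16,17 \right)} \right)} + 152121} = \sqrt{\frac{\frac{1}{2} - 16 \left(-2 + \frac{1}{433}\right)}{-2 + \frac{1}{433}} + 152121} = \sqrt{\frac{\frac{1}{2} - 16 \left(- \frac{865}{433}\right)}{- \frac{865}{433}} + 152121} = \sqrt{- \frac{433 \left(\frac{1}{2} + \frac{13840}{433}\right)}{865} + 152121} = \sqrt{\left(- \frac{433}{865}\right) \frac{28113}{866} + 152121} = \sqrt{- \frac{28113}{1730} + 152121} = \sqrt{\frac{263141217}{1730}} = \frac{9 \sqrt{5620176610}}{1730}$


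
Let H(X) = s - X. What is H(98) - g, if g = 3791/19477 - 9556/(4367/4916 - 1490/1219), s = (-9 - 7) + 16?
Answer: -1119184591811827/38982572759 ≈ -28710.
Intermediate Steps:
s = 0 (s = -16 + 16 = 0)
H(X) = -X (H(X) = 0 - X = -X)
g = 1115364299681445/38982572759 (g = 3791*(1/19477) - 9556/(4367*(1/4916) - 1490*1/1219) = 3791/19477 - 9556/(4367/4916 - 1490/1219) = 3791/19477 - 9556/(-2001467/5992604) = 3791/19477 - 9556*(-5992604/2001467) = 3791/19477 + 57265323824/2001467 = 1115364299681445/38982572759 ≈ 28612.)
H(98) - g = -1*98 - 1*1115364299681445/38982572759 = -98 - 1115364299681445/38982572759 = -1119184591811827/38982572759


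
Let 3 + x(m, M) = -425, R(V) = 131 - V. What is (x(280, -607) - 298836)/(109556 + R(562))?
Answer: -299264/109125 ≈ -2.7424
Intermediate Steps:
x(m, M) = -428 (x(m, M) = -3 - 425 = -428)
(x(280, -607) - 298836)/(109556 + R(562)) = (-428 - 298836)/(109556 + (131 - 1*562)) = -299264/(109556 + (131 - 562)) = -299264/(109556 - 431) = -299264/109125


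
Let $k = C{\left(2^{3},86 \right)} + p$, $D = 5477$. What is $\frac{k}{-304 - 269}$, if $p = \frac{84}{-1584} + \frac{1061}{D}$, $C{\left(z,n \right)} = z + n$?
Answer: $- \frac{68060329}{414258372} \approx -0.16429$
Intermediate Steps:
$C{\left(z,n \right)} = n + z$
$p = \frac{101713}{722964}$ ($p = \frac{84}{-1584} + \frac{1061}{5477} = 84 \left(- \frac{1}{1584}\right) + 1061 \cdot \frac{1}{5477} = - \frac{7}{132} + \frac{1061}{5477} = \frac{101713}{722964} \approx 0.14069$)
$k = \frac{68060329}{722964}$ ($k = \left(86 + 2^{3}\right) + \frac{101713}{722964} = \left(86 + 8\right) + \frac{101713}{722964} = 94 + \frac{101713}{722964} = \frac{68060329}{722964} \approx 94.141$)
$\frac{k}{-304 - 269} = \frac{68060329}{722964 \left(-304 - 269\right)} = \frac{68060329}{722964 \left(-573\right)} = \frac{68060329}{722964} \left(- \frac{1}{573}\right) = - \frac{68060329}{414258372}$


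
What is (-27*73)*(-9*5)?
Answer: 88695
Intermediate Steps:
(-27*73)*(-9*5) = -1971*(-45) = 88695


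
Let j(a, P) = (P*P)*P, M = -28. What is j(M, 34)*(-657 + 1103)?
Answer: 17529584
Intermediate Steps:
j(a, P) = P³ (j(a, P) = P²*P = P³)
j(M, 34)*(-657 + 1103) = 34³*(-657 + 1103) = 39304*446 = 17529584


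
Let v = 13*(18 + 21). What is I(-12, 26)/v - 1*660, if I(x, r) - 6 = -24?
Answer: -111546/169 ≈ -660.04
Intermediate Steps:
I(x, r) = -18 (I(x, r) = 6 - 24 = -18)
v = 507 (v = 13*39 = 507)
I(-12, 26)/v - 1*660 = -18/507 - 1*660 = -18*1/507 - 660 = -6/169 - 660 = -111546/169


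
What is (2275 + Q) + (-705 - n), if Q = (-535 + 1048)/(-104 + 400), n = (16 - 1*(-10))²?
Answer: 265137/296 ≈ 895.73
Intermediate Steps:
n = 676 (n = (16 + 10)² = 26² = 676)
Q = 513/296 ≈ 1.7331
(2275 + Q) + (-705 - n) = (2275 + 513/296) + (-705 - 1*676) = 673913/296 + (-705 - 676) = 673913/296 - 1381 = 265137/296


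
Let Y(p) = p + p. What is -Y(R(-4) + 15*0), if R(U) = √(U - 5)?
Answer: -6*I ≈ -6.0*I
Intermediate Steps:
R(U) = √(-5 + U)
Y(p) = 2*p
-Y(R(-4) + 15*0) = -2*(√(-5 - 4) + 15*0) = -2*(√(-9) + 0) = -2*(3*I + 0) = -2*3*I = -6*I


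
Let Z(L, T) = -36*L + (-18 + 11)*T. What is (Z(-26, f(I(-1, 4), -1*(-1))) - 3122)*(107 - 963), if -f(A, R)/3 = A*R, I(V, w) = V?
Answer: 1889192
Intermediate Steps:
f(A, R) = -3*A*R
Z(L, T) = -36*L - 7*T
(Z(-26, f(I(-1, 4), -1*(-1))) - 3122)*(107 - 963) = ((-36*(-26) - (-21)*(-1)*(-1*(-1))) - 3122)*(107 - 963) = ((936 - (-21)*(-1)) - 3122)*(-856) = ((936 - 7*3) - 3122)*(-856) = ((936 - 21) - 3122)*(-856) = (915 - 3122)*(-856) = -2207*(-856) = 1889192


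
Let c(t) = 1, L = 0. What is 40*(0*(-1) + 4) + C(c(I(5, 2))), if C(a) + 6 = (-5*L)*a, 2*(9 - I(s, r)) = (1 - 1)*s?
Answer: 154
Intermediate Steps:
I(s, r) = 9 (I(s, r) = 9 - (1 - 1)*s/2 = 9 - 0*s = 9 - 1/2*0 = 9 + 0 = 9)
C(a) = -6 (C(a) = -6 + (-5*0)*a = -6 + 0*a = -6 + 0 = -6)
40*(0*(-1) + 4) + C(c(I(5, 2))) = 40*(0*(-1) + 4) - 6 = 40*(0 + 4) - 6 = 40*4 - 6 = 160 - 6 = 154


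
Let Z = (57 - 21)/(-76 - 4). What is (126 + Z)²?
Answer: 6305121/400 ≈ 15763.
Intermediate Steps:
Z = -9/20 (Z = 36/(-80) = 36*(-1/80) = -9/20 ≈ -0.45000)
(126 + Z)² = (126 - 9/20)² = (2511/20)² = 6305121/400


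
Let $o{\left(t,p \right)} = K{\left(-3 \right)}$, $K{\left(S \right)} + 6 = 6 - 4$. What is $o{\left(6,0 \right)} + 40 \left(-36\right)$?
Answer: $-1444$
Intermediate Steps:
$K{\left(S \right)} = -4$ ($K{\left(S \right)} = -6 + \left(6 - 4\right) = -6 + 2 = -4$)
$o{\left(t,p \right)} = -4$
$o{\left(6,0 \right)} + 40 \left(-36\right) = -4 + 40 \left(-36\right) = -4 - 1440 = -1444$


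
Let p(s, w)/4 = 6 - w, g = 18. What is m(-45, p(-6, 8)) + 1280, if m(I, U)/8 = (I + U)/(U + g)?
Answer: 6188/5 ≈ 1237.6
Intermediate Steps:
p(s, w) = 24 - 4*w (p(s, w) = 4*(6 - w) = 24 - 4*w)
m(I, U) = 8*(I + U)/(18 + U) (m(I, U) = 8*((I + U)/(U + 18)) = 8*((I + U)/(18 + U)) = 8*(I + U)/(18 + U))
m(-45, p(-6, 8)) + 1280 = 8*(-45 + (24 - 4*8))/(18 + (24 - 4*8)) + 1280 = 8*(-45 + (24 - 32))/(18 + (24 - 32)) + 1280 = 8*(-45 - 8)/(18 - 8) + 1280 = 8*(-53)/10 + 1280 = 8*(⅒)*(-53) + 1280 = -212/5 + 1280 = 6188/5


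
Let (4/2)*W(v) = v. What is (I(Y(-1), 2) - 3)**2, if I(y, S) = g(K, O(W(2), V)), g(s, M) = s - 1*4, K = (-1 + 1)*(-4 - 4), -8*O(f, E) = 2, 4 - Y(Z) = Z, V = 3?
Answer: 49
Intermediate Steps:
W(v) = v/2
Y(Z) = 4 - Z
O(f, E) = -1/4 (O(f, E) = -1/8*2 = -1/4)
K = 0 (K = 0*(-8) = 0)
g(s, M) = -4 + s (g(s, M) = s - 4 = -4 + s)
I(y, S) = -4 (I(y, S) = -4 + 0 = -4)
(I(Y(-1), 2) - 3)**2 = (-4 - 3)**2 = (-7)**2 = 49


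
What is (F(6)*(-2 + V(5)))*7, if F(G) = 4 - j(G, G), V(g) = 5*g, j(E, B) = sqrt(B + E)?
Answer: 644 - 322*sqrt(3) ≈ 86.280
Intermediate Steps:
F(G) = 4 - sqrt(2)*sqrt(G) (F(G) = 4 - sqrt(G + G) = 4 - sqrt(2*G) = 4 - sqrt(2)*sqrt(G))
(F(6)*(-2 + V(5)))*7 = ((4 - sqrt(2)*sqrt(6))*(-2 + 5*5))*7 = ((4 - 2*sqrt(3))*(-2 + 25))*7 = ((4 - 2*sqrt(3))*23)*7 = (92 - 46*sqrt(3))*7 = 644 - 322*sqrt(3)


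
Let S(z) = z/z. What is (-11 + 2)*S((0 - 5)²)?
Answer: -9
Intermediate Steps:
S(z) = 1
(-11 + 2)*S((0 - 5)²) = (-11 + 2)*1 = -9*1 = -9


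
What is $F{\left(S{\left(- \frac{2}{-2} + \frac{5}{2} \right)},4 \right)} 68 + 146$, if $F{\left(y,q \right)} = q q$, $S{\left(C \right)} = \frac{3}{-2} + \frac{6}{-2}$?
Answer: $1234$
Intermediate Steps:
$S{\left(C \right)} = - \frac{9}{2}$ ($S{\left(C \right)} = 3 \left(- \frac{1}{2}\right) + 6 \left(- \frac{1}{2}\right) = - \frac{3}{2} - 3 = - \frac{9}{2}$)
$F{\left(y,q \right)} = q^{2}$
$F{\left(S{\left(- \frac{2}{-2} + \frac{5}{2} \right)},4 \right)} 68 + 146 = 4^{2} \cdot 68 + 146 = 16 \cdot 68 + 146 = 1088 + 146 = 1234$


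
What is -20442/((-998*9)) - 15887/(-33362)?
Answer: 137447173/49942914 ≈ 2.7521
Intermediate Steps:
-20442/((-998*9)) - 15887/(-33362) = -20442/(-8982) - 15887*(-1/33362) = -20442*(-1/8982) + 15887/33362 = 3407/1497 + 15887/33362 = 137447173/49942914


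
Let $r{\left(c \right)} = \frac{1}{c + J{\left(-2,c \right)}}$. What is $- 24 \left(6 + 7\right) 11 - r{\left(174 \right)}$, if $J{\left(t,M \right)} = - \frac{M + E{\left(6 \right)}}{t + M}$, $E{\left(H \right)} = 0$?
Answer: $- \frac{51057950}{14877} \approx -3432.0$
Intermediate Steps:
$J{\left(t,M \right)} = - \frac{M}{M + t}$ ($J{\left(t,M \right)} = - \frac{M + 0}{t + M} = - \frac{M}{M + t}$)
$r{\left(c \right)} = \frac{1}{c - \frac{c}{-2 + c}}$ ($r{\left(c \right)} = \frac{1}{c - \frac{c}{c - 2}} = \frac{1}{c - \frac{c}{-2 + c}}$)
$- 24 \left(6 + 7\right) 11 - r{\left(174 \right)} = - 24 \left(6 + 7\right) 11 - \frac{-2 + 174}{174 \left(-3 + 174\right)} = \left(-24\right) 13 \cdot 11 - \frac{1}{174} \cdot \frac{1}{171} \cdot 172 = \left(-312\right) 11 - \frac{1}{174} \cdot \frac{1}{171} \cdot 172 = -3432 - \frac{86}{14877} = - \frac{51057950}{14877}$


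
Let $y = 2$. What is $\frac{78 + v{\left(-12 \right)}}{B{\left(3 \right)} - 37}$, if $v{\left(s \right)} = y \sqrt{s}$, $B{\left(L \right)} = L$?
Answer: $- \frac{39}{17} - \frac{2 i \sqrt{3}}{17} \approx -2.2941 - 0.20377 i$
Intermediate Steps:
$v{\left(s \right)} = 2 \sqrt{s}$
$\frac{78 + v{\left(-12 \right)}}{B{\left(3 \right)} - 37} = \frac{78 + 2 \sqrt{-12}}{3 - 37} = \frac{78 + 2 \cdot 2 i \sqrt{3}}{-34} = \left(78 + 4 i \sqrt{3}\right) \left(- \frac{1}{34}\right) = - \frac{39}{17} - \frac{2 i \sqrt{3}}{17}$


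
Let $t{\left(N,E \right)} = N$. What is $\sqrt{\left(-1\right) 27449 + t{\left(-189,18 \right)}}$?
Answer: $i \sqrt{27638} \approx 166.25 i$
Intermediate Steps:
$\sqrt{\left(-1\right) 27449 + t{\left(-189,18 \right)}} = \sqrt{\left(-1\right) 27449 - 189} = \sqrt{-27449 - 189} = \sqrt{-27638} = i \sqrt{27638}$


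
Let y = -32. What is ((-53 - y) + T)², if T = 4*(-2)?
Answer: 841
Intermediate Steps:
T = -8
((-53 - y) + T)² = ((-53 - 1*(-32)) - 8)² = ((-53 + 32) - 8)² = (-21 - 8)² = (-29)² = 841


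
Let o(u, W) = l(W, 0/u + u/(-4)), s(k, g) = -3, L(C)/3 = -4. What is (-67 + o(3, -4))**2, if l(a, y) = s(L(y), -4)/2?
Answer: 18769/4 ≈ 4692.3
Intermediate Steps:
L(C) = -12 (L(C) = 3*(-4) = -12)
l(a, y) = -3/2
o(u, W) = -3/2
(-67 + o(3, -4))**2 = (-67 - 3/2)**2 = (-137/2)**2 = 18769/4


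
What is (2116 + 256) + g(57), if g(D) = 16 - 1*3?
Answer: 2385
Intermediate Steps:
g(D) = 13 (g(D) = 16 - 3 = 13)
(2116 + 256) + g(57) = (2116 + 256) + 13 = 2372 + 13 = 2385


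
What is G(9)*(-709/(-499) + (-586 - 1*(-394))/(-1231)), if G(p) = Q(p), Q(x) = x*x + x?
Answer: 87172830/614269 ≈ 141.91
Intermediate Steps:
Q(x) = x + x² (Q(x) = x² + x = x + x²)
G(p) = p*(1 + p)
G(9)*(-709/(-499) + (-586 - 1*(-394))/(-1231)) = (9*(1 + 9))*(-709/(-499) + (-586 - 1*(-394))/(-1231)) = (9*10)*(-709*(-1/499) + (-586 + 394)*(-1/1231)) = 90*(709/499 - 192*(-1/1231)) = 90*(709/499 + 192/1231) = 90*(968587/614269) = 87172830/614269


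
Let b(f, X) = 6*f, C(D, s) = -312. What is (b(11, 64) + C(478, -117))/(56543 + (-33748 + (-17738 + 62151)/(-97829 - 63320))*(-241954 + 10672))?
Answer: -39642654/1257836468906837 ≈ -3.1517e-8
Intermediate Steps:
(b(11, 64) + C(478, -117))/(56543 + (-33748 + (-17738 + 62151)/(-97829 - 63320))*(-241954 + 10672)) = (6*11 - 312)/(56543 + (-33748 + (-17738 + 62151)/(-97829 - 63320))*(-241954 + 10672)) = (66 - 312)/(56543 + (-33748 + 44413/(-161149))*(-231282)) = -246/(56543 + (-33748 + 44413*(-1/161149))*(-231282)) = -246/(56543 + (-33748 - 44413/161149)*(-231282)) = -246/(56543 - 5438500865/161149*(-231282)) = -246/(56543 + 1257827357058930/161149) = -246/1257836468906837/161149 = -246*161149/1257836468906837 = -39642654/1257836468906837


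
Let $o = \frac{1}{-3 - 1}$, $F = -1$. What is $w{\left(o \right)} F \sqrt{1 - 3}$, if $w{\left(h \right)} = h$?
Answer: $\frac{i \sqrt{2}}{4} \approx 0.35355 i$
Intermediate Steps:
$o = - \frac{1}{4}$ ($o = \frac{1}{-4} = - \frac{1}{4} \approx -0.25$)
$w{\left(o \right)} F \sqrt{1 - 3} = \left(- \frac{1}{4}\right) \left(-1\right) \sqrt{1 - 3} = \frac{\sqrt{-2}}{4} = \frac{i \sqrt{2}}{4}$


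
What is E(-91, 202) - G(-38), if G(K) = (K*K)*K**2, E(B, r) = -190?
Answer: -2085326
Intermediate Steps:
G(K) = K**4 (G(K) = K**2*K**2 = K**4)
E(-91, 202) - G(-38) = -190 - 1*(-38)**4 = -190 - 1*2085136 = -190 - 2085136 = -2085326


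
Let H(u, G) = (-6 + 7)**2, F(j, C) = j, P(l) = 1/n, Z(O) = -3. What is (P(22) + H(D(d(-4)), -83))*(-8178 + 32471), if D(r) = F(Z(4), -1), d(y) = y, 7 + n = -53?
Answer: 1433287/60 ≈ 23888.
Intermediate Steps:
n = -60 (n = -7 - 53 = -60)
P(l) = -1/60 (P(l) = 1/(-60) = -1/60)
D(r) = -3
H(u, G) = 1 (H(u, G) = 1**2 = 1)
(P(22) + H(D(d(-4)), -83))*(-8178 + 32471) = (-1/60 + 1)*(-8178 + 32471) = (59/60)*24293 = 1433287/60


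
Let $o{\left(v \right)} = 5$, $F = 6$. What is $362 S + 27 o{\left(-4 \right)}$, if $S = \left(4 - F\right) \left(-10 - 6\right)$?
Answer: $11719$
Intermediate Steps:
$S = 32$ ($S = \left(4 - 6\right) \left(-10 - 6\right) = \left(4 - 6\right) \left(-16\right) = \left(-2\right) \left(-16\right) = 32$)
$362 S + 27 o{\left(-4 \right)} = 362 \cdot 32 + 27 \cdot 5 = 11584 + 135 = 11719$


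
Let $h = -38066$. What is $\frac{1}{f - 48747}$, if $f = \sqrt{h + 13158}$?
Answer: $- \frac{48747}{2376294917} - \frac{2 i \sqrt{6227}}{2376294917} \approx -2.0514 \cdot 10^{-5} - 6.6415 \cdot 10^{-8} i$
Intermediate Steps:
$f = 2 i \sqrt{6227}$ ($f = \sqrt{-38066 + 13158} = \sqrt{-24908} = 2 i \sqrt{6227} \approx 157.82 i$)
$\frac{1}{f - 48747} = \frac{1}{2 i \sqrt{6227} - 48747} = \frac{1}{-48747 + 2 i \sqrt{6227}}$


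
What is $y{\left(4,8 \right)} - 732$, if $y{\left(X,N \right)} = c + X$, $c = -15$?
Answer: $-743$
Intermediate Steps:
$y{\left(X,N \right)} = -15 + X$
$y{\left(4,8 \right)} - 732 = \left(-15 + 4\right) - 732 = -11 - 732 = -743$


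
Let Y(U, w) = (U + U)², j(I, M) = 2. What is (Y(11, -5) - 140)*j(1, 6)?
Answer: 688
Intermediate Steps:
Y(U, w) = 4*U² (Y(U, w) = (2*U)² = 4*U²)
(Y(11, -5) - 140)*j(1, 6) = (4*11² - 140)*2 = (4*121 - 140)*2 = (484 - 140)*2 = 344*2 = 688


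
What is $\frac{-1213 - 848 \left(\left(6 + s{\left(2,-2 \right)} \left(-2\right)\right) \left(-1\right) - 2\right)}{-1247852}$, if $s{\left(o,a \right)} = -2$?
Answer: $- \frac{8963}{1247852} \approx -0.0071827$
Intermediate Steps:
$\frac{-1213 - 848 \left(\left(6 + s{\left(2,-2 \right)} \left(-2\right)\right) \left(-1\right) - 2\right)}{-1247852} = \frac{-1213 - 848 \left(\left(6 - -4\right) \left(-1\right) - 2\right)}{-1247852} = \left(-1213 - 848 \left(\left(6 + 4\right) \left(-1\right) - 2\right)\right) \left(- \frac{1}{1247852}\right) = \left(-1213 - 848 \left(10 \left(-1\right) - 2\right)\right) \left(- \frac{1}{1247852}\right) = \left(-1213 - 848 \left(-10 - 2\right)\right) \left(- \frac{1}{1247852}\right) = \left(-1213 - -10176\right) \left(- \frac{1}{1247852}\right) = \left(-1213 + 10176\right) \left(- \frac{1}{1247852}\right) = 8963 \left(- \frac{1}{1247852}\right) = - \frac{8963}{1247852}$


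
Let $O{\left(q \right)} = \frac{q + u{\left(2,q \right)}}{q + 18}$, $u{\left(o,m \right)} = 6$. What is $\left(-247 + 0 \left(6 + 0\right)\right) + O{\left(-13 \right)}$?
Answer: $- \frac{1242}{5} \approx -248.4$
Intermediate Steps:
$O{\left(q \right)} = \frac{6 + q}{18 + q}$ ($O{\left(q \right)} = \frac{q + 6}{q + 18} = \frac{6 + q}{18 + q}$)
$\left(-247 + 0 \left(6 + 0\right)\right) + O{\left(-13 \right)} = \left(-247 + 0 \left(6 + 0\right)\right) + \frac{6 - 13}{18 - 13} = \left(-247 + 0 \cdot 6\right) + \frac{1}{5} \left(-7\right) = \left(-247 + 0\right) + \frac{1}{5} \left(-7\right) = -247 - \frac{7}{5} = - \frac{1242}{5}$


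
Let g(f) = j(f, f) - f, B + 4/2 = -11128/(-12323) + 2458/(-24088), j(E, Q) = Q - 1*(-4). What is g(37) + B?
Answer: 415717089/148418212 ≈ 2.8010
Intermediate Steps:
j(E, Q) = 4 + Q (j(E, Q) = Q + 4 = 4 + Q)
B = -177955759/148418212 (B = -2 + (-11128/(-12323) + 2458/(-24088)) = -2 + (-11128*(-1/12323) + 2458*(-1/24088)) = -2 + (11128/12323 - 1229/12044) = -2 + 118880665/148418212 = -177955759/148418212 ≈ -1.1990)
g(f) = 4 (g(f) = (4 + f) - f = 4)
g(37) + B = 4 - 177955759/148418212 = 415717089/148418212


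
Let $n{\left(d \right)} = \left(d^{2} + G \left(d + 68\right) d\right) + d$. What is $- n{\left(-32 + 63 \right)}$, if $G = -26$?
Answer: $78802$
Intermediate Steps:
$n{\left(d \right)} = d + d^{2} + d \left(-1768 - 26 d\right)$ ($n{\left(d \right)} = \left(d^{2} + - 26 \left(d + 68\right) d\right) + d = \left(d^{2} + - 26 \left(68 + d\right) d\right) + d = \left(d^{2} + \left(-1768 - 26 d\right) d\right) + d = \left(d^{2} + d \left(-1768 - 26 d\right)\right) + d = d + d^{2} + d \left(-1768 - 26 d\right)$)
$- n{\left(-32 + 63 \right)} = - \left(-1\right) \left(-32 + 63\right) \left(1767 + 25 \left(-32 + 63\right)\right) = - \left(-1\right) 31 \left(1767 + 25 \cdot 31\right) = - \left(-1\right) 31 \left(1767 + 775\right) = - \left(-1\right) 31 \cdot 2542 = \left(-1\right) \left(-78802\right) = 78802$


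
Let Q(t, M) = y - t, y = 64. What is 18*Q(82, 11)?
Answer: -324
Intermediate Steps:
Q(t, M) = 64 - t
18*Q(82, 11) = 18*(64 - 1*82) = 18*(64 - 82) = 18*(-18) = -324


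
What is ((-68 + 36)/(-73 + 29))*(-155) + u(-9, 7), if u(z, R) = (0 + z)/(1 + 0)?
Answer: -1339/11 ≈ -121.73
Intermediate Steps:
u(z, R) = z (u(z, R) = z/1 = z*1 = z)
((-68 + 36)/(-73 + 29))*(-155) + u(-9, 7) = ((-68 + 36)/(-73 + 29))*(-155) - 9 = -32/(-44)*(-155) - 9 = -32*(-1/44)*(-155) - 9 = (8/11)*(-155) - 9 = -1240/11 - 9 = -1339/11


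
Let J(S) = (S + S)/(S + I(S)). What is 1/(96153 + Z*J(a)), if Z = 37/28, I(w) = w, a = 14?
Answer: 28/2692321 ≈ 1.0400e-5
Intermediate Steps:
Z = 37/28 (Z = 37*(1/28) = 37/28 ≈ 1.3214)
J(S) = 1 (J(S) = (S + S)/(S + S) = (2*S)/((2*S)) = (2*S)*(1/(2*S)) = 1)
1/(96153 + Z*J(a)) = 1/(96153 + (37/28)*1) = 1/(96153 + 37/28) = 1/(2692321/28) = 28/2692321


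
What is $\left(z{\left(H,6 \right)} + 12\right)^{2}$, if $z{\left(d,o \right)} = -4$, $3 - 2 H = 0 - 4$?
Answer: $64$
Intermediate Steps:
$H = \frac{7}{2}$ ($H = \frac{3}{2} - \frac{0 - 4}{2} = \frac{3}{2} - -2 = \frac{3}{2} + 2 = \frac{7}{2} \approx 3.5$)
$\left(z{\left(H,6 \right)} + 12\right)^{2} = \left(-4 + 12\right)^{2} = 8^{2} = 64$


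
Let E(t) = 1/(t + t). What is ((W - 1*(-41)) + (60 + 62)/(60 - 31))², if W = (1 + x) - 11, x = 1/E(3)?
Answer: 1428025/841 ≈ 1698.0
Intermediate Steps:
E(t) = 1/(2*t)
x = 6 (x = 1/((½)/3) = 1/((½)*(⅓)) = 1/(⅙) = 6)
W = -4 (W = (1 + 6) - 11 = 7 - 11 = -4)
((W - 1*(-41)) + (60 + 62)/(60 - 31))² = ((-4 - 1*(-41)) + (60 + 62)/(60 - 31))² = ((-4 + 41) + 122/29)² = (37 + 122*(1/29))² = (37 + 122/29)² = (1195/29)² = 1428025/841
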